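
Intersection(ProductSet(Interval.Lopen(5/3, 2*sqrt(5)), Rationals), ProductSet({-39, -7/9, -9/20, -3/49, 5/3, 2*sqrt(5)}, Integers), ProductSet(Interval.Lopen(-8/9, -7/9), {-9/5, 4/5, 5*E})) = EmptySet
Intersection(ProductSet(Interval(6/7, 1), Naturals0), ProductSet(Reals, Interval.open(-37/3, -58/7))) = EmptySet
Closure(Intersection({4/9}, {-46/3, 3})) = EmptySet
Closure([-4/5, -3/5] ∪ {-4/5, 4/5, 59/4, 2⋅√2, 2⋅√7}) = [-4/5, -3/5] ∪ {4/5, 59/4, 2⋅√2, 2⋅√7}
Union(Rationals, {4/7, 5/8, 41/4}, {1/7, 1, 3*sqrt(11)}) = Union({3*sqrt(11)}, Rationals)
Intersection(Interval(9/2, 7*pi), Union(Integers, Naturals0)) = Range(5, 22, 1)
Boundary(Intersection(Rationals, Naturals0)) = Naturals0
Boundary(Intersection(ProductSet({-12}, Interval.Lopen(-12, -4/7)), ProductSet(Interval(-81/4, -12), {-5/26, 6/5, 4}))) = EmptySet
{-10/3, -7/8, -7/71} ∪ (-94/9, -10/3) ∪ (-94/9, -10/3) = (-94/9, -10/3] ∪ {-7/8, -7/71}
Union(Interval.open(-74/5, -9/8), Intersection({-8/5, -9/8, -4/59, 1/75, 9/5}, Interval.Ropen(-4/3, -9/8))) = Interval.open(-74/5, -9/8)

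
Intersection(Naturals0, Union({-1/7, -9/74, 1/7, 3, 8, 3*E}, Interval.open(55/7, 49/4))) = Union({3}, Range(8, 13, 1))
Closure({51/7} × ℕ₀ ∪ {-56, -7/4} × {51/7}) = ({51/7} × ℕ₀) ∪ ({-56, -7/4} × {51/7})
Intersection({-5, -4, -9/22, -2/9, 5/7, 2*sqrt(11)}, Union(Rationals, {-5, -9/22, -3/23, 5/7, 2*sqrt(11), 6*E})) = {-5, -4, -9/22, -2/9, 5/7, 2*sqrt(11)}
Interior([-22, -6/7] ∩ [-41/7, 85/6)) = (-41/7, -6/7)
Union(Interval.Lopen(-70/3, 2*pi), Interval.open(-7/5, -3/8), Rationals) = Union(Interval(-70/3, 2*pi), Rationals)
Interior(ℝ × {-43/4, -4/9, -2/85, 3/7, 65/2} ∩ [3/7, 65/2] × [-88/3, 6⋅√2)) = ∅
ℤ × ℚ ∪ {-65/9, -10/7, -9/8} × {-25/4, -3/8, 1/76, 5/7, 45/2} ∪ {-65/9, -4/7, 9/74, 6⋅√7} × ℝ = (ℤ × ℚ) ∪ ({-65/9, -10/7, -9/8} × {-25/4, -3/8, 1/76, 5/7, 45/2}) ∪ ({-65/9, -4/7, 9/74, 6⋅√7} × ℝ)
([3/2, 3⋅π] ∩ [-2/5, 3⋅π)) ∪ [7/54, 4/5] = [7/54, 4/5] ∪ [3/2, 3⋅π)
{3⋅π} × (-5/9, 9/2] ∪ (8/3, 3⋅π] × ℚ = ((8/3, 3⋅π] × ℚ) ∪ ({3⋅π} × (-5/9, 9/2])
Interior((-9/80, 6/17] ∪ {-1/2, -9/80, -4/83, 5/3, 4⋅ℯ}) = (-9/80, 6/17)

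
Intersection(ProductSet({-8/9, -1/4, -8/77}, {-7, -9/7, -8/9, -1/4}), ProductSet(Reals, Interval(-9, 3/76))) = ProductSet({-8/9, -1/4, -8/77}, {-7, -9/7, -8/9, -1/4})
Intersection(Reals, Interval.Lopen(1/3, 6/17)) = Interval.Lopen(1/3, 6/17)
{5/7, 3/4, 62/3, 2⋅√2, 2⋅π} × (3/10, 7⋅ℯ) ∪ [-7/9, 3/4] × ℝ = ([-7/9, 3/4] × ℝ) ∪ ({5/7, 3/4, 62/3, 2⋅√2, 2⋅π} × (3/10, 7⋅ℯ))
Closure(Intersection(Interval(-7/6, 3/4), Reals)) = Interval(-7/6, 3/4)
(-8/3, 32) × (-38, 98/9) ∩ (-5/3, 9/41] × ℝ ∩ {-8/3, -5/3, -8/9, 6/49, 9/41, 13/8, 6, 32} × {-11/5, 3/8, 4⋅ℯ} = {-8/9, 6/49, 9/41} × {-11/5, 3/8, 4⋅ℯ}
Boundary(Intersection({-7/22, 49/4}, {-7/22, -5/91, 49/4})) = {-7/22, 49/4}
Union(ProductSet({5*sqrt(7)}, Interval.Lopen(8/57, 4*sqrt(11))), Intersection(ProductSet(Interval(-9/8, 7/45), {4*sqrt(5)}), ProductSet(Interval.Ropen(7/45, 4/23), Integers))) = ProductSet({5*sqrt(7)}, Interval.Lopen(8/57, 4*sqrt(11)))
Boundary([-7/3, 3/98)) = {-7/3, 3/98}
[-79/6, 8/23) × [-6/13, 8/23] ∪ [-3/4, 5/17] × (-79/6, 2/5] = ([-79/6, 8/23) × [-6/13, 8/23]) ∪ ([-3/4, 5/17] × (-79/6, 2/5])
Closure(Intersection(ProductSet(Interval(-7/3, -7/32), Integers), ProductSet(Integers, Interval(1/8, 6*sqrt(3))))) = ProductSet(Range(-2, 0, 1), Range(1, 11, 1))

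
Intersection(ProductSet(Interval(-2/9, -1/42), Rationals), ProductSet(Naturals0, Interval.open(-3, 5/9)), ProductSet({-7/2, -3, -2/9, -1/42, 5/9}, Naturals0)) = EmptySet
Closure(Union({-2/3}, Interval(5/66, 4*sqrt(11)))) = Union({-2/3}, Interval(5/66, 4*sqrt(11)))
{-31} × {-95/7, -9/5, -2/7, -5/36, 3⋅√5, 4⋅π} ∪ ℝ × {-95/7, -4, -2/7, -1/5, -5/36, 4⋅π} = (ℝ × {-95/7, -4, -2/7, -1/5, -5/36, 4⋅π}) ∪ ({-31} × {-95/7, -9/5, -2/7, -5/36, 3⋅√5, 4⋅π})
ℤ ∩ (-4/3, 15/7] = {-1, 0, 1, 2}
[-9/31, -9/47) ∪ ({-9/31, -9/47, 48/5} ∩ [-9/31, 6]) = [-9/31, -9/47]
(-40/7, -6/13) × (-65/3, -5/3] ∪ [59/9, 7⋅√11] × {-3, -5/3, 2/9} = ((-40/7, -6/13) × (-65/3, -5/3]) ∪ ([59/9, 7⋅√11] × {-3, -5/3, 2/9})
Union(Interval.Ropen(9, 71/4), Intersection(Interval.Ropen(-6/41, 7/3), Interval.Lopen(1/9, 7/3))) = Union(Interval.open(1/9, 7/3), Interval.Ropen(9, 71/4))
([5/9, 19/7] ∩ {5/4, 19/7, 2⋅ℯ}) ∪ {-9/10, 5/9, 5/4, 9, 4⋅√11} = {-9/10, 5/9, 5/4, 19/7, 9, 4⋅√11}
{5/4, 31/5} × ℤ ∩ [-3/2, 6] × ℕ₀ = {5/4} × ℕ₀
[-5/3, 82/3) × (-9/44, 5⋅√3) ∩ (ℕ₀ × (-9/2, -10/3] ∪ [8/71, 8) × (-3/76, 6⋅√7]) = [8/71, 8) × (-3/76, 5⋅√3)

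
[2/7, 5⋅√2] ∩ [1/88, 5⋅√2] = [2/7, 5⋅√2]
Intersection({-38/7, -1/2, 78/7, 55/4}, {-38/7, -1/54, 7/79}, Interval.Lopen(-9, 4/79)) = {-38/7}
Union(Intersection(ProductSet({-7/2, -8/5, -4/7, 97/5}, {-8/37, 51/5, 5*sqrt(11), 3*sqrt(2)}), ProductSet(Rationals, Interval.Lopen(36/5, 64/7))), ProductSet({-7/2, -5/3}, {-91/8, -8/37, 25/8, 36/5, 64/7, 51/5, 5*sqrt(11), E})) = ProductSet({-7/2, -5/3}, {-91/8, -8/37, 25/8, 36/5, 64/7, 51/5, 5*sqrt(11), E})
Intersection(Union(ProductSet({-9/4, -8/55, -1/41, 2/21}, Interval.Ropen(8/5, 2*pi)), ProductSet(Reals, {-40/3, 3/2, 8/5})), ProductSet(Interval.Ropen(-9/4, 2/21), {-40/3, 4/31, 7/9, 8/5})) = ProductSet(Interval.Ropen(-9/4, 2/21), {-40/3, 8/5})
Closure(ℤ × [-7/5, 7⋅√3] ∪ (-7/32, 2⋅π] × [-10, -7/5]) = (ℤ × [-7/5, 7⋅√3]) ∪ ([-7/32, 2⋅π] × [-10, -7/5])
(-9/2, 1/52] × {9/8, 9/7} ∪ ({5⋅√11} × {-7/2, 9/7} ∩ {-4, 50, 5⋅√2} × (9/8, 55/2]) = (-9/2, 1/52] × {9/8, 9/7}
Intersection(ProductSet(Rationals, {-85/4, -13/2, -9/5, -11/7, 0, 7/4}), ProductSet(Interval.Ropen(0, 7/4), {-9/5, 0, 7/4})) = ProductSet(Intersection(Interval.Ropen(0, 7/4), Rationals), {-9/5, 0, 7/4})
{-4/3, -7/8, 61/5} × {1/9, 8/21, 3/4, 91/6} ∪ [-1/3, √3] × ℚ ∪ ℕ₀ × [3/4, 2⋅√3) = ([-1/3, √3] × ℚ) ∪ ({-4/3, -7/8, 61/5} × {1/9, 8/21, 3/4, 91/6}) ∪ (ℕ₀ × [3/4, 2⋅√3))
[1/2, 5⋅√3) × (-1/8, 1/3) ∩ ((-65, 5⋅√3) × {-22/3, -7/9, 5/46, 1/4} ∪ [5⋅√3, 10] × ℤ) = [1/2, 5⋅√3) × {5/46, 1/4}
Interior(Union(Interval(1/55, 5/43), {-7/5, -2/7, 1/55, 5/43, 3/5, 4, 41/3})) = Interval.open(1/55, 5/43)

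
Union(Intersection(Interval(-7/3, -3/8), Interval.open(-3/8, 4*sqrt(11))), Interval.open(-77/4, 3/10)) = Interval.open(-77/4, 3/10)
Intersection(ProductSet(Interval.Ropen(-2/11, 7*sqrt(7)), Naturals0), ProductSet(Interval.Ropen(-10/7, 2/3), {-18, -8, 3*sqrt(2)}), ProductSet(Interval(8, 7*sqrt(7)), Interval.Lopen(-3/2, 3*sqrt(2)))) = EmptySet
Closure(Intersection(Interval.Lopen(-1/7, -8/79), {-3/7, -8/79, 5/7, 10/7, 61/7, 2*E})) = {-8/79}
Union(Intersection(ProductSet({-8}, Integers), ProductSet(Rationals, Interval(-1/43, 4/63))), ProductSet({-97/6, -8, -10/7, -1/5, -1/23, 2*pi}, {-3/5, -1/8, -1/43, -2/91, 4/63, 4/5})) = Union(ProductSet({-8}, Range(0, 1, 1)), ProductSet({-97/6, -8, -10/7, -1/5, -1/23, 2*pi}, {-3/5, -1/8, -1/43, -2/91, 4/63, 4/5}))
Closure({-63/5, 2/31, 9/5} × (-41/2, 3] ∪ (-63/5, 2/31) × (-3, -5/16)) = ([-63/5, 2/31] × {-3, -5/16}) ∪ ({-63/5, 2/31, 9/5} × [-41/2, 3]) ∪ ((-63/5, 2/31) × (-3, -5/16))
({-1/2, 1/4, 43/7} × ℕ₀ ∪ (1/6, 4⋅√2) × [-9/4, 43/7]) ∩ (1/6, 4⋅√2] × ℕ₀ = ({1/4} × ℕ₀) ∪ ((1/6, 4⋅√2) × {0, 1, …, 6})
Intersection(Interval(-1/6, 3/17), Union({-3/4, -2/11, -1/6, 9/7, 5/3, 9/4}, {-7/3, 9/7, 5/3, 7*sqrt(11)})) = {-1/6}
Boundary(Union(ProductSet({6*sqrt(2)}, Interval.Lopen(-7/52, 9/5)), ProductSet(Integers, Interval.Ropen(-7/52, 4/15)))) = Union(ProductSet({6*sqrt(2)}, Interval(-7/52, 9/5)), ProductSet(Integers, Interval(-7/52, 4/15)))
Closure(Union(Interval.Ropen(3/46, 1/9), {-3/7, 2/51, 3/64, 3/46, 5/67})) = Union({-3/7, 2/51, 3/64}, Interval(3/46, 1/9))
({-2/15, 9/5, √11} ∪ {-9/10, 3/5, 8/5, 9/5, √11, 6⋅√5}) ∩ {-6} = ∅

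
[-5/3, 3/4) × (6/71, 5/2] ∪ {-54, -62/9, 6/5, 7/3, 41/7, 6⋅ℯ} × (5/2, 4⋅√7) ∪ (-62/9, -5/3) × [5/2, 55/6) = ((-62/9, -5/3) × [5/2, 55/6)) ∪ ([-5/3, 3/4) × (6/71, 5/2]) ∪ ({-54, -62/9, 6/5, 7/3, 41/7, 6⋅ℯ} × (5/2, 4⋅√7))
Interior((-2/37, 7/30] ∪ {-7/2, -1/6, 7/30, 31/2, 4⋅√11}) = (-2/37, 7/30)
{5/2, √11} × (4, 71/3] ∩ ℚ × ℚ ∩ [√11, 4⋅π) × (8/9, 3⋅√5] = ∅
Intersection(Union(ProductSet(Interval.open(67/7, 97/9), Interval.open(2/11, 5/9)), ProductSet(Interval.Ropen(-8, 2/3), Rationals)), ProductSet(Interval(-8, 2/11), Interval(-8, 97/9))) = ProductSet(Interval(-8, 2/11), Intersection(Interval(-8, 97/9), Rationals))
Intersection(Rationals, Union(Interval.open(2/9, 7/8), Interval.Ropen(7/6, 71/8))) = Union(Intersection(Interval.open(2/9, 7/8), Rationals), Intersection(Interval.Ropen(7/6, 71/8), Rationals))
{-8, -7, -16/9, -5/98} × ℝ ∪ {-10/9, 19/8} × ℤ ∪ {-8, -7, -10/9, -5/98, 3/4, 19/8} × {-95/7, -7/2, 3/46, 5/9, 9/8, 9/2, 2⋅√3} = ({-10/9, 19/8} × ℤ) ∪ ({-8, -7, -16/9, -5/98} × ℝ) ∪ ({-8, -7, -10/9, -5/98, 3/4, 19/8} × {-95/7, -7/2, 3/46, 5/9, 9/8, 9/2, 2⋅√3})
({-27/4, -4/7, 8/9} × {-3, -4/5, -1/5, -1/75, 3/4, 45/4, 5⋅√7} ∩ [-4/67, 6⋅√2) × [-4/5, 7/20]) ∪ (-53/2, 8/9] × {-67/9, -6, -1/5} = ({8/9} × {-4/5, -1/5, -1/75}) ∪ ((-53/2, 8/9] × {-67/9, -6, -1/5})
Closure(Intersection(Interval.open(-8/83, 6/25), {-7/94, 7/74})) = {-7/94, 7/74}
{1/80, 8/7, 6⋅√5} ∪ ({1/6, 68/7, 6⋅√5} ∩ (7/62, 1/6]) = {1/80, 1/6, 8/7, 6⋅√5}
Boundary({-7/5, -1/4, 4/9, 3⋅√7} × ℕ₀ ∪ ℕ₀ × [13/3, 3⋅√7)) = ({-7/5, -1/4, 4/9, 3⋅√7} × ℕ₀) ∪ (ℕ₀ × [13/3, 3⋅√7])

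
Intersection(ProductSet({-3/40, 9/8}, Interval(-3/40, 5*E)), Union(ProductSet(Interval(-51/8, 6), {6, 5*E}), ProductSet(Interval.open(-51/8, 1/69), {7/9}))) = Union(ProductSet({-3/40}, {7/9}), ProductSet({-3/40, 9/8}, {6, 5*E}))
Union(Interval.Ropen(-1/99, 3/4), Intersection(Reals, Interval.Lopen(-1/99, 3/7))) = Interval.Ropen(-1/99, 3/4)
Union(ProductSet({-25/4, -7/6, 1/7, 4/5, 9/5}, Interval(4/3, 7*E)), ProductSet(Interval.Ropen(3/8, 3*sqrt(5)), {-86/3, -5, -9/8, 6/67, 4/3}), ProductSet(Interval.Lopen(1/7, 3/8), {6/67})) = Union(ProductSet({-25/4, -7/6, 1/7, 4/5, 9/5}, Interval(4/3, 7*E)), ProductSet(Interval.Lopen(1/7, 3/8), {6/67}), ProductSet(Interval.Ropen(3/8, 3*sqrt(5)), {-86/3, -5, -9/8, 6/67, 4/3}))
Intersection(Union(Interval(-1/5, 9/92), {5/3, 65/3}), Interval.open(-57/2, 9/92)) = Interval.Ropen(-1/5, 9/92)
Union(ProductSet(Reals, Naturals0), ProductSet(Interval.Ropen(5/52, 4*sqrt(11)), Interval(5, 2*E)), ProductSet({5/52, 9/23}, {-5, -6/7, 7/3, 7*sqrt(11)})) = Union(ProductSet({5/52, 9/23}, {-5, -6/7, 7/3, 7*sqrt(11)}), ProductSet(Interval.Ropen(5/52, 4*sqrt(11)), Interval(5, 2*E)), ProductSet(Reals, Naturals0))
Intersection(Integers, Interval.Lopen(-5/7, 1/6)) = Range(0, 1, 1)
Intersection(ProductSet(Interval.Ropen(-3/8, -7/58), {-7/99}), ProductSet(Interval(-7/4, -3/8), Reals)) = ProductSet({-3/8}, {-7/99})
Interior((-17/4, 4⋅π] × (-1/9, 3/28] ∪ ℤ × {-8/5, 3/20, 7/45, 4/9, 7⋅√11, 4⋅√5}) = ((-17/4, 4⋅π) ∪ ((-17/4, 4⋅π) \ ℤ)) × (-1/9, 3/28)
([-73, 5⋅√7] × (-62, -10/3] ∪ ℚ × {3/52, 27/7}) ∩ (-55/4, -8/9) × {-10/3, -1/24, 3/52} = ((-55/4, -8/9) × {-10/3}) ∪ ((ℚ ∩ (-55/4, -8/9)) × {3/52})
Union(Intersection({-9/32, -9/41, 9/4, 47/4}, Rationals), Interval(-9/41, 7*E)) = Union({-9/32}, Interval(-9/41, 7*E))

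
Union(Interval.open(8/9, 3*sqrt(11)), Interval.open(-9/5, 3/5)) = Union(Interval.open(-9/5, 3/5), Interval.open(8/9, 3*sqrt(11)))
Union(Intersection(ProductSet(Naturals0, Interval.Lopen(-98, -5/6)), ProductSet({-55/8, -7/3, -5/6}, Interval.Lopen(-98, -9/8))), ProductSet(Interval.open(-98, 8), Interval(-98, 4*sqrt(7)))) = ProductSet(Interval.open(-98, 8), Interval(-98, 4*sqrt(7)))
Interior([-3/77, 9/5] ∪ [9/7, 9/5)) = (-3/77, 9/5)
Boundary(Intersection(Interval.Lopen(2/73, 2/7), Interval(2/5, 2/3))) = EmptySet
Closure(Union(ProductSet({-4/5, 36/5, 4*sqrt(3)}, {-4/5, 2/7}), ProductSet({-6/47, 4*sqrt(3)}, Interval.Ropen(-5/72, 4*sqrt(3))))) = Union(ProductSet({-6/47, 4*sqrt(3)}, Interval(-5/72, 4*sqrt(3))), ProductSet({-4/5, 36/5, 4*sqrt(3)}, {-4/5, 2/7}))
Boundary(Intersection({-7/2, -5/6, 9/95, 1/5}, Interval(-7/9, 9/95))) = {9/95}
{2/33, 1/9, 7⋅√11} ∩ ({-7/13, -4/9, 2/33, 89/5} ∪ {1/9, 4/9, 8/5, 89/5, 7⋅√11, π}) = {2/33, 1/9, 7⋅√11}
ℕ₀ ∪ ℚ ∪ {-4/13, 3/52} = ℚ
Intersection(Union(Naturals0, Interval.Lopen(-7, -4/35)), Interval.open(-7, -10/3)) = Interval.open(-7, -10/3)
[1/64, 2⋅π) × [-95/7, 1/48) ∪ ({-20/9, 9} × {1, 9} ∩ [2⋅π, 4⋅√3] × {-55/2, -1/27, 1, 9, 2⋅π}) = [1/64, 2⋅π) × [-95/7, 1/48)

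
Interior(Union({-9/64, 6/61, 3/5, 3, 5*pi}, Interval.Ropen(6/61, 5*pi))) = Interval.open(6/61, 5*pi)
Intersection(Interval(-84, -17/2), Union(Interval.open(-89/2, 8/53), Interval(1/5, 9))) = Interval.Lopen(-89/2, -17/2)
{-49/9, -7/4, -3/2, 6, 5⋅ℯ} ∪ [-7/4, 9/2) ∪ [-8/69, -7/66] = {-49/9, 6, 5⋅ℯ} ∪ [-7/4, 9/2)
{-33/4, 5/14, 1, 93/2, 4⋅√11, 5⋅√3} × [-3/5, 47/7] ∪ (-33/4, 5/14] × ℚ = ((-33/4, 5/14] × ℚ) ∪ ({-33/4, 5/14, 1, 93/2, 4⋅√11, 5⋅√3} × [-3/5, 47/7])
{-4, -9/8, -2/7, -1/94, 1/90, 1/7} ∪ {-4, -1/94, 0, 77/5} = {-4, -9/8, -2/7, -1/94, 0, 1/90, 1/7, 77/5}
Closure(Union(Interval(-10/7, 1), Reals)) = Interval(-oo, oo)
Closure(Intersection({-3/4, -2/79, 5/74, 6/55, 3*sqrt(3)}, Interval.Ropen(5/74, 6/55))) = {5/74}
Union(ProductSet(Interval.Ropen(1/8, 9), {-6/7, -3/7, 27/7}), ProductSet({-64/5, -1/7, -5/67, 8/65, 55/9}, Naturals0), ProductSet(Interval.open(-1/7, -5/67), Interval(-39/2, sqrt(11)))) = Union(ProductSet({-64/5, -1/7, -5/67, 8/65, 55/9}, Naturals0), ProductSet(Interval.open(-1/7, -5/67), Interval(-39/2, sqrt(11))), ProductSet(Interval.Ropen(1/8, 9), {-6/7, -3/7, 27/7}))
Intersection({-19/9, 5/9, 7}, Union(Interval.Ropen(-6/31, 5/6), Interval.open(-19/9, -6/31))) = {5/9}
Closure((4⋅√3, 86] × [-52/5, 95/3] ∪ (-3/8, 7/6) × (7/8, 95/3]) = ({-3/8, 7/6} × [7/8, 95/3]) ∪ ([-3/8, 7/6] × {7/8, 95/3}) ∪ ((-3/8, 7/6) × (7/8, 95/3]) ∪ ([4⋅√3, 86] × [-52/5, 95/3])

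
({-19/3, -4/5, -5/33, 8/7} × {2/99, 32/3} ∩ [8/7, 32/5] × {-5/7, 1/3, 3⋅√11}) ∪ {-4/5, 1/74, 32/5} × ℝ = {-4/5, 1/74, 32/5} × ℝ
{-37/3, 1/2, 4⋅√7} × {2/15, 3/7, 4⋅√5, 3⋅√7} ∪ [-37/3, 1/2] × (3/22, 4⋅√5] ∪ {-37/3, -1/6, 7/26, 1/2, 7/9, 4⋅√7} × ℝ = ({-37/3, -1/6, 7/26, 1/2, 7/9, 4⋅√7} × ℝ) ∪ ([-37/3, 1/2] × (3/22, 4⋅√5])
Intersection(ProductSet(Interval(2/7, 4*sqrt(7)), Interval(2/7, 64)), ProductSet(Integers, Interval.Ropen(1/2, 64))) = ProductSet(Range(1, 11, 1), Interval.Ropen(1/2, 64))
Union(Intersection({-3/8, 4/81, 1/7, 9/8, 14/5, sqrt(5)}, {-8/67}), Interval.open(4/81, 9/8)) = Interval.open(4/81, 9/8)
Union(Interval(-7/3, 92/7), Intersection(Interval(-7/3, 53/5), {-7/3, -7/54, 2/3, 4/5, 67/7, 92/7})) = Interval(-7/3, 92/7)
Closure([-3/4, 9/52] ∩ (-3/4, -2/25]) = [-3/4, -2/25]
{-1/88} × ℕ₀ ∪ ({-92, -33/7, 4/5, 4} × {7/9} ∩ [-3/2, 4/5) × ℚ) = {-1/88} × ℕ₀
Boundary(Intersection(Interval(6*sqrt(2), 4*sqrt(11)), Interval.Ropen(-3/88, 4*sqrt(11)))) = {4*sqrt(11), 6*sqrt(2)}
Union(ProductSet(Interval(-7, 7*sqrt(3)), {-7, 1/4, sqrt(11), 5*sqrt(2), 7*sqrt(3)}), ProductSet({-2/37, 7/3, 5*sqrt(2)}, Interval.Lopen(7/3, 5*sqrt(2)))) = Union(ProductSet({-2/37, 7/3, 5*sqrt(2)}, Interval.Lopen(7/3, 5*sqrt(2))), ProductSet(Interval(-7, 7*sqrt(3)), {-7, 1/4, sqrt(11), 5*sqrt(2), 7*sqrt(3)}))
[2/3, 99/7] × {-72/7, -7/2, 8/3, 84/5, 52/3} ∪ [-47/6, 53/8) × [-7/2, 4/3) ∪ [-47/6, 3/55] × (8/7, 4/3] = ([-47/6, 3/55] × (8/7, 4/3]) ∪ ([-47/6, 53/8) × [-7/2, 4/3)) ∪ ([2/3, 99/7] × {-72/7, -7/2, 8/3, 84/5, 52/3})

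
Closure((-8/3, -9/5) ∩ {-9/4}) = {-9/4}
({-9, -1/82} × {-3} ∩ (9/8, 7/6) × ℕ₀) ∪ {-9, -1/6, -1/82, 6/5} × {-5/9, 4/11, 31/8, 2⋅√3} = {-9, -1/6, -1/82, 6/5} × {-5/9, 4/11, 31/8, 2⋅√3}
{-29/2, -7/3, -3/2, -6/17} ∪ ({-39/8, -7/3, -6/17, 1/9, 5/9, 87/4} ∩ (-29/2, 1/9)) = {-29/2, -39/8, -7/3, -3/2, -6/17}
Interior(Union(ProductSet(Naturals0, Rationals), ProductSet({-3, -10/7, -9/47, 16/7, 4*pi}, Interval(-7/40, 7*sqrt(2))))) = EmptySet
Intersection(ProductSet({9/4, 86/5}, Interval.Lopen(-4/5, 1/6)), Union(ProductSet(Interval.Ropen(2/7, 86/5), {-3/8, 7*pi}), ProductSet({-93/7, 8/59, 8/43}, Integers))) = ProductSet({9/4}, {-3/8})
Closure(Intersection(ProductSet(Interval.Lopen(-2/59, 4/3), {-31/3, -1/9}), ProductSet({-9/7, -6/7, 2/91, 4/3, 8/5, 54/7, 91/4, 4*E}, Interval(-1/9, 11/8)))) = ProductSet({2/91, 4/3}, {-1/9})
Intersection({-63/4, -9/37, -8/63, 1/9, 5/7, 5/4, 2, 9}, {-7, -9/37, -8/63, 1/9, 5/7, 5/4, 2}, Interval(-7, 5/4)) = {-9/37, -8/63, 1/9, 5/7, 5/4}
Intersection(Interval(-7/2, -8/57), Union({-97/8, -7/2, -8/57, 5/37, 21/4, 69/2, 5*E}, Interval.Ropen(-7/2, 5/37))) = Interval(-7/2, -8/57)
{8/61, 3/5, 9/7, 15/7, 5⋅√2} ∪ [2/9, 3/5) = {8/61, 9/7, 15/7, 5⋅√2} ∪ [2/9, 3/5]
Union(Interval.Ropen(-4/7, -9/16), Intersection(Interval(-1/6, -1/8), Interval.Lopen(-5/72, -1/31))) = Interval.Ropen(-4/7, -9/16)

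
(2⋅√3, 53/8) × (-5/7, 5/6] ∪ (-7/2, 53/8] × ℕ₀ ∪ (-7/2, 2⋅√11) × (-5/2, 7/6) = ((-7/2, 53/8] × ℕ₀) ∪ ((-7/2, 2⋅√11) × (-5/2, 7/6))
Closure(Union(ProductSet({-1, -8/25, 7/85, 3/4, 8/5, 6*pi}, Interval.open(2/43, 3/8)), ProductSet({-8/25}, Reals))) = Union(ProductSet({-8/25}, Reals), ProductSet({-1, -8/25, 7/85, 3/4, 8/5, 6*pi}, Interval(2/43, 3/8)))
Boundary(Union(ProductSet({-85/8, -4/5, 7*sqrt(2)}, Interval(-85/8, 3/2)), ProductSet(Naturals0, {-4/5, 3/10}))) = Union(ProductSet({-85/8, -4/5, 7*sqrt(2)}, Interval(-85/8, 3/2)), ProductSet(Naturals0, {-4/5, 3/10}))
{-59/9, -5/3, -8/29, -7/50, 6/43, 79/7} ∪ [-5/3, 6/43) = {-59/9, 79/7} ∪ [-5/3, 6/43]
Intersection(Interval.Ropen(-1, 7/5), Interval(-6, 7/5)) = Interval.Ropen(-1, 7/5)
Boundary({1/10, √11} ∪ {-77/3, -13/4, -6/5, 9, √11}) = {-77/3, -13/4, -6/5, 1/10, 9, √11}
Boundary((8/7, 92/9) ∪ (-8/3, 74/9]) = {-8/3, 92/9}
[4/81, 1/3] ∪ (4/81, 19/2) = [4/81, 19/2)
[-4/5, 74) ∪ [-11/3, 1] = [-11/3, 74)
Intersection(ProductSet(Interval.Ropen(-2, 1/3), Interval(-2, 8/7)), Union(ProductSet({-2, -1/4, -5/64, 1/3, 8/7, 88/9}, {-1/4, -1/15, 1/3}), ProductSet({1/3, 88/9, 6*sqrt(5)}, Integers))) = ProductSet({-2, -1/4, -5/64}, {-1/4, -1/15, 1/3})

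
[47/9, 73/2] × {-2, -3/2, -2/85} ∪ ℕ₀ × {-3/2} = (ℕ₀ × {-3/2}) ∪ ([47/9, 73/2] × {-2, -3/2, -2/85})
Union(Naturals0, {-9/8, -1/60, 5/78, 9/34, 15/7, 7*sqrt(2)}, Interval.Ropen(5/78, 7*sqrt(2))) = Union({-9/8, -1/60}, Interval(5/78, 7*sqrt(2)), Naturals0)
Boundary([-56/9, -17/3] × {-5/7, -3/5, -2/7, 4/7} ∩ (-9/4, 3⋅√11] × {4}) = ∅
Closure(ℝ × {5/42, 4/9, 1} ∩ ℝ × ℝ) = ℝ × {5/42, 4/9, 1}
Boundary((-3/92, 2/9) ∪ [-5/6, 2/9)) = {-5/6, 2/9}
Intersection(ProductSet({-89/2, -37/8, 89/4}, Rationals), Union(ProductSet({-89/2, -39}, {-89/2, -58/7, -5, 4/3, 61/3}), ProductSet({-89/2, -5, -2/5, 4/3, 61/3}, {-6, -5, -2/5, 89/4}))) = ProductSet({-89/2}, {-89/2, -58/7, -6, -5, -2/5, 4/3, 61/3, 89/4})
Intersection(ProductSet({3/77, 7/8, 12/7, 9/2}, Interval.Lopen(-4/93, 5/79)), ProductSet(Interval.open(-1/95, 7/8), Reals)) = ProductSet({3/77}, Interval.Lopen(-4/93, 5/79))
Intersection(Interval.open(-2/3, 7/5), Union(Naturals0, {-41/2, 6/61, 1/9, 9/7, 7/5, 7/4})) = Union({6/61, 1/9, 9/7}, Range(0, 2, 1))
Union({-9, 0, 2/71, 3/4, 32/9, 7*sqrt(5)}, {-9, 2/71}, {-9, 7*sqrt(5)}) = {-9, 0, 2/71, 3/4, 32/9, 7*sqrt(5)}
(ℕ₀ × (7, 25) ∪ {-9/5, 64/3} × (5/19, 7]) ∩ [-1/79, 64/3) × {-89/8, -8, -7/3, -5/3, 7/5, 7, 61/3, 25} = {0, 1, …, 21} × {61/3}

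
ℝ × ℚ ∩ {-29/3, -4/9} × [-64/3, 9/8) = {-29/3, -4/9} × (ℚ ∩ [-64/3, 9/8))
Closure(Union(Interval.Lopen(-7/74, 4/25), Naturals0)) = Union(Complement(Naturals0, Interval.open(-7/74, 4/25)), Interval(-7/74, 4/25), Naturals0)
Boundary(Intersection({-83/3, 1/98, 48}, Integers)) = {48}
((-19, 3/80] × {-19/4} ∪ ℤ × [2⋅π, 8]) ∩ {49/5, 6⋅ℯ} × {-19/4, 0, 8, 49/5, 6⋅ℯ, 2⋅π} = ∅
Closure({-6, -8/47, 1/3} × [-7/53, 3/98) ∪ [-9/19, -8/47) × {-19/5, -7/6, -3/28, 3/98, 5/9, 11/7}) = ({-6, -8/47, 1/3} × [-7/53, 3/98]) ∪ ([-9/19, -8/47] × {-19/5, -7/6, -3/28, 3/98, 5/9, 11/7})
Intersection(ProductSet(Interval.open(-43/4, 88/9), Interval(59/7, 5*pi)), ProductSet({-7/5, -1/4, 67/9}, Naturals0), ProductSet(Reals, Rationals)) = ProductSet({-7/5, -1/4, 67/9}, Range(9, 16, 1))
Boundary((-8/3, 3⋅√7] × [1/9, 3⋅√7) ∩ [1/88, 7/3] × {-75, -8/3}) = ∅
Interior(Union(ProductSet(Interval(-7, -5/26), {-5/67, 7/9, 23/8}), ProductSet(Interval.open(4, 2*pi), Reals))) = ProductSet(Interval.open(4, 2*pi), Reals)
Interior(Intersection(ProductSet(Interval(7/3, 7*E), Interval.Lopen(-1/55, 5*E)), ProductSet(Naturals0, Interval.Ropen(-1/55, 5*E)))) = EmptySet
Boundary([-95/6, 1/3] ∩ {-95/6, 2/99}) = {-95/6, 2/99}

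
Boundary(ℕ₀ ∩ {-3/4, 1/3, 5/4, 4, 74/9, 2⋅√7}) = {4}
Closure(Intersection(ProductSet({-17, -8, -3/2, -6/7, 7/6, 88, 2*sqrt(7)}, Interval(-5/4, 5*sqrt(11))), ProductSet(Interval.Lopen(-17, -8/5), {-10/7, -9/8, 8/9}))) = ProductSet({-8}, {-9/8, 8/9})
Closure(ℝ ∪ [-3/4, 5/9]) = (-∞, ∞)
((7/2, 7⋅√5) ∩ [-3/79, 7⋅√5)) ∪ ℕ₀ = ℕ₀ ∪ (7/2, 7⋅√5)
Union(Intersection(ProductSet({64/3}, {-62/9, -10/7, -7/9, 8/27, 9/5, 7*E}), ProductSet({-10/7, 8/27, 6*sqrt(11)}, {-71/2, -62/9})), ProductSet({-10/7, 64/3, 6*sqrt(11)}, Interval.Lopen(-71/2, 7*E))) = ProductSet({-10/7, 64/3, 6*sqrt(11)}, Interval.Lopen(-71/2, 7*E))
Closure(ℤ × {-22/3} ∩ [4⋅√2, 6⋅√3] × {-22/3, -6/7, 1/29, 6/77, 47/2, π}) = {6, 7, …, 10} × {-22/3}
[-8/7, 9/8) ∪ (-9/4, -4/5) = (-9/4, 9/8)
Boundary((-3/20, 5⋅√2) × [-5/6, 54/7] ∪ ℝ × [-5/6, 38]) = ℝ × {-5/6, 38}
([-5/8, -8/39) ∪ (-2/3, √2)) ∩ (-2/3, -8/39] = (-2/3, -8/39]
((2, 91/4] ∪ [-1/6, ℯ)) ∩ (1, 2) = (1, 2)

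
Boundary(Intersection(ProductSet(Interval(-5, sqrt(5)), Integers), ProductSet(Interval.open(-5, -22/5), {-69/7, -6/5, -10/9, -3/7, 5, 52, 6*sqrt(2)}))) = ProductSet(Interval(-5, -22/5), {5, 52})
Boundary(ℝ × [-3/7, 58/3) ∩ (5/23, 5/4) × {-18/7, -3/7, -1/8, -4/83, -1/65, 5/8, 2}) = [5/23, 5/4] × {-3/7, -1/8, -4/83, -1/65, 5/8, 2}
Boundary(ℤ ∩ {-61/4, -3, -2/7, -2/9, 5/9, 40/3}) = {-3}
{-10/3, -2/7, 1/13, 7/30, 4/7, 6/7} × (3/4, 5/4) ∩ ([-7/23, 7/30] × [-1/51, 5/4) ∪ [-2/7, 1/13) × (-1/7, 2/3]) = {-2/7, 1/13, 7/30} × (3/4, 5/4)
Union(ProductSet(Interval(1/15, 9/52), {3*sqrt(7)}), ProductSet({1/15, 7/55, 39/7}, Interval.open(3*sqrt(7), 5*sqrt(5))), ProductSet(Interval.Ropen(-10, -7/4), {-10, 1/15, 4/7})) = Union(ProductSet({1/15, 7/55, 39/7}, Interval.open(3*sqrt(7), 5*sqrt(5))), ProductSet(Interval.Ropen(-10, -7/4), {-10, 1/15, 4/7}), ProductSet(Interval(1/15, 9/52), {3*sqrt(7)}))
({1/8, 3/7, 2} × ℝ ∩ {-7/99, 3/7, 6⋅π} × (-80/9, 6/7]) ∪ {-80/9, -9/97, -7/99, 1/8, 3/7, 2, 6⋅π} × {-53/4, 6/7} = ({3/7} × (-80/9, 6/7]) ∪ ({-80/9, -9/97, -7/99, 1/8, 3/7, 2, 6⋅π} × {-53/4, 6/7})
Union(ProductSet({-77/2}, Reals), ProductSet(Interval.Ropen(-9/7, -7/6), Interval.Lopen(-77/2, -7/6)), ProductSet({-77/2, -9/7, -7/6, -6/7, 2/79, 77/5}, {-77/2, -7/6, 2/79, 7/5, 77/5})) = Union(ProductSet({-77/2}, Reals), ProductSet({-77/2, -9/7, -7/6, -6/7, 2/79, 77/5}, {-77/2, -7/6, 2/79, 7/5, 77/5}), ProductSet(Interval.Ropen(-9/7, -7/6), Interval.Lopen(-77/2, -7/6)))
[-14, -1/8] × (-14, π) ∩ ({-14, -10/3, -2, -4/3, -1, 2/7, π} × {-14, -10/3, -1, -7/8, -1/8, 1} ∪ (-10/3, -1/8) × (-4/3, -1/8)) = ((-10/3, -1/8) × (-4/3, -1/8)) ∪ ({-14, -10/3, -2, -4/3, -1} × {-10/3, -1, -7/8, -1/8, 1})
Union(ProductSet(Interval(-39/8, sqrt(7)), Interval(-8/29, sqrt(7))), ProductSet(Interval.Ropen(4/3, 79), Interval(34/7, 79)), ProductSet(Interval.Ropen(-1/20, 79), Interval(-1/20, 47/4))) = Union(ProductSet(Interval(-39/8, sqrt(7)), Interval(-8/29, sqrt(7))), ProductSet(Interval.Ropen(-1/20, 79), Interval(-1/20, 47/4)), ProductSet(Interval.Ropen(4/3, 79), Interval(34/7, 79)))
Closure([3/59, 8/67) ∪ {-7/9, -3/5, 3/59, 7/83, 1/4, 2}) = {-7/9, -3/5, 1/4, 2} ∪ [3/59, 8/67]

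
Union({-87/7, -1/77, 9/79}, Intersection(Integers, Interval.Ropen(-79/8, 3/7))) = Union({-87/7, -1/77, 9/79}, Range(-9, 1, 1))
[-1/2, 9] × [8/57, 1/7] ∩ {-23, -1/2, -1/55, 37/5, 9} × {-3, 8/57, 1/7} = {-1/2, -1/55, 37/5, 9} × {8/57, 1/7}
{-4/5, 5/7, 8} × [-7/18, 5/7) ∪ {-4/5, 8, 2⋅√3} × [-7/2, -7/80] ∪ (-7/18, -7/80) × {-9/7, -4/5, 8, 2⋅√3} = ({-4/5, 5/7, 8} × [-7/18, 5/7)) ∪ ({-4/5, 8, 2⋅√3} × [-7/2, -7/80]) ∪ ((-7/18, -7/80) × {-9/7, -4/5, 8, 2⋅√3})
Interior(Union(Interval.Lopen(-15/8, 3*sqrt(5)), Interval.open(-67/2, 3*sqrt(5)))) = Interval.open(-67/2, 3*sqrt(5))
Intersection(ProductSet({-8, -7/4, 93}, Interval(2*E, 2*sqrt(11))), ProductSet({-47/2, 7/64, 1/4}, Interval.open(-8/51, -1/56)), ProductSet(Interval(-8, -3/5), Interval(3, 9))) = EmptySet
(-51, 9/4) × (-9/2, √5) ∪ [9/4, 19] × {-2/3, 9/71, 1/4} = ([9/4, 19] × {-2/3, 9/71, 1/4}) ∪ ((-51, 9/4) × (-9/2, √5))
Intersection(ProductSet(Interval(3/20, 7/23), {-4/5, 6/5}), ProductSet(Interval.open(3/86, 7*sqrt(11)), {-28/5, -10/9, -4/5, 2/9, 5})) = ProductSet(Interval(3/20, 7/23), {-4/5})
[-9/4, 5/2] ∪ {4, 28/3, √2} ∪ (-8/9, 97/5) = [-9/4, 97/5)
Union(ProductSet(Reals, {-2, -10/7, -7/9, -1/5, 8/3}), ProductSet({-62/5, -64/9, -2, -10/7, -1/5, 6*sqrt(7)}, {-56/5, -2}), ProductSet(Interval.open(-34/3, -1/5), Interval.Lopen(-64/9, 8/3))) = Union(ProductSet({-62/5, -64/9, -2, -10/7, -1/5, 6*sqrt(7)}, {-56/5, -2}), ProductSet(Interval.open(-34/3, -1/5), Interval.Lopen(-64/9, 8/3)), ProductSet(Reals, {-2, -10/7, -7/9, -1/5, 8/3}))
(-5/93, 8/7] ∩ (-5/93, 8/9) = (-5/93, 8/9)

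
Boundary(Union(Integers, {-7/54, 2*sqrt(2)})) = Union({-7/54, 2*sqrt(2)}, Integers)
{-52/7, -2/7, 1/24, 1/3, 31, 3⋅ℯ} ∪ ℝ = ℝ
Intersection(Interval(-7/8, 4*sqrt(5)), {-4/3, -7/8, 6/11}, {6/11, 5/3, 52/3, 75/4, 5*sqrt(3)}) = {6/11}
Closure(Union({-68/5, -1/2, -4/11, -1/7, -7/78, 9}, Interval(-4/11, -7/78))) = Union({-68/5, -1/2, 9}, Interval(-4/11, -7/78))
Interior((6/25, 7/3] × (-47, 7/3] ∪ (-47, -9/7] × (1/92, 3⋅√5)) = ((6/25, 7/3) × (-47, 7/3)) ∪ ((-47, -9/7) × (1/92, 3⋅√5))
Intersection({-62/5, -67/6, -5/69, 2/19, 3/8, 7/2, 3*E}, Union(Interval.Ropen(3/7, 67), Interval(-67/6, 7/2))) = {-67/6, -5/69, 2/19, 3/8, 7/2, 3*E}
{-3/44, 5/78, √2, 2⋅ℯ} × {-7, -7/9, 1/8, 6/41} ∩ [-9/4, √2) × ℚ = {-3/44, 5/78} × {-7, -7/9, 1/8, 6/41}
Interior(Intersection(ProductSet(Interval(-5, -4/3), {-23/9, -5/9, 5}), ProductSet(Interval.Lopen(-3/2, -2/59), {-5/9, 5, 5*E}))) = EmptySet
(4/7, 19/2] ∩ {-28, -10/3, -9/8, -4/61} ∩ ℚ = ∅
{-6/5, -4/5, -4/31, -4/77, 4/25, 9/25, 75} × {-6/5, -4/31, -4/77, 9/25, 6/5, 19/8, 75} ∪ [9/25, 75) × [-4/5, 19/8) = ([9/25, 75) × [-4/5, 19/8)) ∪ ({-6/5, -4/5, -4/31, -4/77, 4/25, 9/25, 75} × {-6/5, -4/31, -4/77, 9/25, 6/5, 19/8, 75})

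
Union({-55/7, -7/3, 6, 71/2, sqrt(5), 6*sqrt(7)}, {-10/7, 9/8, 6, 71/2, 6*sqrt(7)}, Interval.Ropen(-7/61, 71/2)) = Union({-55/7, -7/3, -10/7}, Interval(-7/61, 71/2))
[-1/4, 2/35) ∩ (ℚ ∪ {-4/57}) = ℚ ∩ [-1/4, 2/35)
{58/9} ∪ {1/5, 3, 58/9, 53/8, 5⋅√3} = {1/5, 3, 58/9, 53/8, 5⋅√3}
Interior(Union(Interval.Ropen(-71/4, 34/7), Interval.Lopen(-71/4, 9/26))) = Interval.open(-71/4, 34/7)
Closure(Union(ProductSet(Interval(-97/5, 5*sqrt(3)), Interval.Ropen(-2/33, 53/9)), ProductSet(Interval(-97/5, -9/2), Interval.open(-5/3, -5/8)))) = Union(ProductSet(Interval(-97/5, -9/2), Interval(-5/3, -5/8)), ProductSet(Interval(-97/5, 5*sqrt(3)), Interval(-2/33, 53/9)))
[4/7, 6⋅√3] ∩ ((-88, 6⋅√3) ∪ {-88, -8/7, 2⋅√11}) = [4/7, 6⋅√3)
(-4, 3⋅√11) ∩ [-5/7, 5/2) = [-5/7, 5/2)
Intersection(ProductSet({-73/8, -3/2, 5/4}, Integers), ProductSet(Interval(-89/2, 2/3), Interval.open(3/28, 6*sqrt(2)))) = ProductSet({-73/8, -3/2}, Range(1, 9, 1))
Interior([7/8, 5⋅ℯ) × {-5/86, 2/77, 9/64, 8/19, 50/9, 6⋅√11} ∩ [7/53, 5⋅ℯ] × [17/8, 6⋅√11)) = ∅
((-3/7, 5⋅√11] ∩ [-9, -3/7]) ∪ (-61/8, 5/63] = (-61/8, 5/63]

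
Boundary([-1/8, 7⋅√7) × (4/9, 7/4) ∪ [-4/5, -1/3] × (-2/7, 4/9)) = ({-4/5, -1/3} × [-2/7, 4/9]) ∪ ([-4/5, -1/3] × {-2/7, 4/9}) ∪ ({-1/8, 7⋅√7} × [4/9, 7/4]) ∪ ([-1/8, 7⋅√7] × {4/9, 7/4})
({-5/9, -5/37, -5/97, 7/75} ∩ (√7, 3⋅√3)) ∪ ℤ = ℤ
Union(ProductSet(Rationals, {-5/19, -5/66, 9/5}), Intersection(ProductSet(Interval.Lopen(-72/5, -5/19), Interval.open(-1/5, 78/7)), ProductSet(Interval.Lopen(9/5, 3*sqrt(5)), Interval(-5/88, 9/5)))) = ProductSet(Rationals, {-5/19, -5/66, 9/5})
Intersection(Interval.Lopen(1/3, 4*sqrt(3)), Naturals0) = Range(1, 7, 1)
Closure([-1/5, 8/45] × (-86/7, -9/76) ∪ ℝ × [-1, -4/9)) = (ℝ × [-1, -4/9)) ∪ ([-1/5, 8/45] × [-86/7, -9/76]) ∪ (((-∞, -1/5] ∪ [8/45, ∞)) × {-1, -4/9})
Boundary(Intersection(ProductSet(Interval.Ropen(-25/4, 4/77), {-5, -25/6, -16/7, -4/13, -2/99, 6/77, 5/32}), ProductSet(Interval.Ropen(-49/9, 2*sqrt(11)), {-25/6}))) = ProductSet(Interval(-49/9, 4/77), {-25/6})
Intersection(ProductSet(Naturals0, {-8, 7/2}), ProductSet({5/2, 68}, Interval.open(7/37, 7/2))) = EmptySet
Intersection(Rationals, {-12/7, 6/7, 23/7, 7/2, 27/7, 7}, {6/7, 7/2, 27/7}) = {6/7, 7/2, 27/7}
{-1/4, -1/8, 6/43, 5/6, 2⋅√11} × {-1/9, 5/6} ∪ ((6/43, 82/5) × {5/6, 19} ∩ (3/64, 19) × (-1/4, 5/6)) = {-1/4, -1/8, 6/43, 5/6, 2⋅√11} × {-1/9, 5/6}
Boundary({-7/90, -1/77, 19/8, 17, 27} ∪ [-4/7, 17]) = {-4/7, 17, 27}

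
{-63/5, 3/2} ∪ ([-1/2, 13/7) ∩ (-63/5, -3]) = {-63/5, 3/2}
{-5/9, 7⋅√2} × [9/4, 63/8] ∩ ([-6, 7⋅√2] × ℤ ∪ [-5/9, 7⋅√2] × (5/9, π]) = {-5/9, 7⋅√2} × ([9/4, π] ∪ {3, 4, …, 7})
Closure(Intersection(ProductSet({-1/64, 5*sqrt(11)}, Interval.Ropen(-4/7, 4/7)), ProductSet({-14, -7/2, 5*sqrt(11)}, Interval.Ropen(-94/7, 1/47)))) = ProductSet({5*sqrt(11)}, Interval(-4/7, 1/47))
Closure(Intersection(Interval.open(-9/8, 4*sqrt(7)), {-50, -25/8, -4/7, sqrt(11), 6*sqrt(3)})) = {-4/7, sqrt(11), 6*sqrt(3)}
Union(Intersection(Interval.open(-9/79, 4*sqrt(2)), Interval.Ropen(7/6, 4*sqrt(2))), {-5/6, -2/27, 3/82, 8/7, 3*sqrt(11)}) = Union({-5/6, -2/27, 3/82, 8/7, 3*sqrt(11)}, Interval.Ropen(7/6, 4*sqrt(2)))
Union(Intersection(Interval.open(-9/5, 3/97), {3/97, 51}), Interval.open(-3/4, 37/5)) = Interval.open(-3/4, 37/5)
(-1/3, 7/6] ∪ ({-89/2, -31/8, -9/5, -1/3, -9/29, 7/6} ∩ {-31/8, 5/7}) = {-31/8} ∪ (-1/3, 7/6]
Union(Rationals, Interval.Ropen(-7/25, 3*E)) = Union(Interval.Ropen(-7/25, 3*E), Rationals)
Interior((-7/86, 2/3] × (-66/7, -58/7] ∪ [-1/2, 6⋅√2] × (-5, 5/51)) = ((-7/86, 2/3) × (-66/7, -58/7)) ∪ ((-1/2, 6⋅√2) × (-5, 5/51))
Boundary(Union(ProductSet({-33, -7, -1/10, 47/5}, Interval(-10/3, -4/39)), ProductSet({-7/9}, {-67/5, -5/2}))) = Union(ProductSet({-7/9}, {-67/5, -5/2}), ProductSet({-33, -7, -1/10, 47/5}, Interval(-10/3, -4/39)))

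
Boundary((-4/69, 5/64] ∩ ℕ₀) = {0}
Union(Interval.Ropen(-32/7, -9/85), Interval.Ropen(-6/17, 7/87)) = Interval.Ropen(-32/7, 7/87)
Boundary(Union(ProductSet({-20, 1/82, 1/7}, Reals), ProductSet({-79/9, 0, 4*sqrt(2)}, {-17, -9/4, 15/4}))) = Union(ProductSet({-20, 1/82, 1/7}, Reals), ProductSet({-79/9, 0, 4*sqrt(2)}, {-17, -9/4, 15/4}))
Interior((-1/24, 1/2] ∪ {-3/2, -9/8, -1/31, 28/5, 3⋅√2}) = (-1/24, 1/2)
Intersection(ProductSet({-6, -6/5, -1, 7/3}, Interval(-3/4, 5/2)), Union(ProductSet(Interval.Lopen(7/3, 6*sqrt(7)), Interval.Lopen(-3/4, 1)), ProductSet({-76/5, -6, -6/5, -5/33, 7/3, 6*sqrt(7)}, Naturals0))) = ProductSet({-6, -6/5, 7/3}, Range(0, 3, 1))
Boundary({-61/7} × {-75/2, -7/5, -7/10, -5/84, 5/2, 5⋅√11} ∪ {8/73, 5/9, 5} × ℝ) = ({8/73, 5/9, 5} × ℝ) ∪ ({-61/7} × {-75/2, -7/5, -7/10, -5/84, 5/2, 5⋅√11})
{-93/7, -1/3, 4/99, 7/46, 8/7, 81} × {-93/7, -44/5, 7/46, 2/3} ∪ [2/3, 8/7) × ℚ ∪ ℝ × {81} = (ℝ × {81}) ∪ ([2/3, 8/7) × ℚ) ∪ ({-93/7, -1/3, 4/99, 7/46, 8/7, 81} × {-93/7, -44/5, 7/46, 2/3})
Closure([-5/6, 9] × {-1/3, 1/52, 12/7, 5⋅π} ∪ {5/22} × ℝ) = ({5/22} × ℝ) ∪ ([-5/6, 9] × {-1/3, 1/52, 12/7, 5⋅π})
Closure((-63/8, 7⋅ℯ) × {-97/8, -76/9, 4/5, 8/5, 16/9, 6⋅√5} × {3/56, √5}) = [-63/8, 7⋅ℯ] × {-97/8, -76/9, 4/5, 8/5, 16/9, 6⋅√5} × {3/56, √5}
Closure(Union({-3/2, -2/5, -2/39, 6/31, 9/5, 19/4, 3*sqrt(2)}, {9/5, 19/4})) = {-3/2, -2/5, -2/39, 6/31, 9/5, 19/4, 3*sqrt(2)}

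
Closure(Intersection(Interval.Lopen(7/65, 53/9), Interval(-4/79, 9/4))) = Interval(7/65, 9/4)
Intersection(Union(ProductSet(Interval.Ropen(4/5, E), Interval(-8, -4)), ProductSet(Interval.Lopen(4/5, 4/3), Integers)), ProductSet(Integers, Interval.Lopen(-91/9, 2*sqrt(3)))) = Union(ProductSet(Range(1, 2, 1), Range(-10, 4, 1)), ProductSet(Range(1, 3, 1), Interval(-8, -4)))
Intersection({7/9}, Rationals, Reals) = {7/9}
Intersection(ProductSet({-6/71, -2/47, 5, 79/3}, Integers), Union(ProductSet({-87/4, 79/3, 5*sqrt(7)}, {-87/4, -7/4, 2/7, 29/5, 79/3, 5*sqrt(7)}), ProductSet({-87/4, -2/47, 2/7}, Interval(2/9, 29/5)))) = ProductSet({-2/47}, Range(1, 6, 1))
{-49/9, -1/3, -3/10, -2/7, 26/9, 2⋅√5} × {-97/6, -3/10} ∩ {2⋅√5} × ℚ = {2⋅√5} × {-97/6, -3/10}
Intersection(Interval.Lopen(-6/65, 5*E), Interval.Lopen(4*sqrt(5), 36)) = Interval.Lopen(4*sqrt(5), 5*E)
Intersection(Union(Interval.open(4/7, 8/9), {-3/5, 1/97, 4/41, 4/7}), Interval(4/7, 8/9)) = Interval.Ropen(4/7, 8/9)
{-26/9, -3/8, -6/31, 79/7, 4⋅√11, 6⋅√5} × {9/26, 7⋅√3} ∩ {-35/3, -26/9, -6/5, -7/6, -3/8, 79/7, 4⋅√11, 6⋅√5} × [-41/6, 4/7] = {-26/9, -3/8, 79/7, 4⋅√11, 6⋅√5} × {9/26}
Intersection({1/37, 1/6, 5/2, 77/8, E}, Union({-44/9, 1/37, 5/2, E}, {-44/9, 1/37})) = {1/37, 5/2, E}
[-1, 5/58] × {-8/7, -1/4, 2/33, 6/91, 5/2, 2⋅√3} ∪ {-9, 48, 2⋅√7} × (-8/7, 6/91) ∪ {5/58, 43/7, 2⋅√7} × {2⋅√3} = ({-9, 48, 2⋅√7} × (-8/7, 6/91)) ∪ ({5/58, 43/7, 2⋅√7} × {2⋅√3}) ∪ ([-1, 5/58] × {-8/7, -1/4, 2/33, 6/91, 5/2, 2⋅√3})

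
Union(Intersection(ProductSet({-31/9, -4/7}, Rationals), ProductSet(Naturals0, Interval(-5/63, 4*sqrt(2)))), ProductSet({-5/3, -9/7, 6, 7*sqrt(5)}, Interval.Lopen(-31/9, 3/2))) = ProductSet({-5/3, -9/7, 6, 7*sqrt(5)}, Interval.Lopen(-31/9, 3/2))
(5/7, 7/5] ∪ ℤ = ℤ ∪ (5/7, 7/5]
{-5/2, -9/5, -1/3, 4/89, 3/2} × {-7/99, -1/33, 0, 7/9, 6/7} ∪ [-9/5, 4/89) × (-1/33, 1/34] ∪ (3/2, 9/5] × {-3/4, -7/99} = ((3/2, 9/5] × {-3/4, -7/99}) ∪ ([-9/5, 4/89) × (-1/33, 1/34]) ∪ ({-5/2, -9/5, -1/3, 4/89, 3/2} × {-7/99, -1/33, 0, 7/9, 6/7})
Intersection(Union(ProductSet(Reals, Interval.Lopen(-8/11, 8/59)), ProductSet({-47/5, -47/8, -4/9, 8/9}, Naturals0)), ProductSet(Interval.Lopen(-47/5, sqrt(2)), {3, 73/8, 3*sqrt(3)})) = ProductSet({-47/8, -4/9, 8/9}, {3})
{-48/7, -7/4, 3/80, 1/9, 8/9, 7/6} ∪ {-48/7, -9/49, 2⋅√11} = {-48/7, -7/4, -9/49, 3/80, 1/9, 8/9, 7/6, 2⋅√11}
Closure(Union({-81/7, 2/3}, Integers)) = Union({-81/7, 2/3}, Integers)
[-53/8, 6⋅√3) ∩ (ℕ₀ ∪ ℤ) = {-6, -5, …, 10}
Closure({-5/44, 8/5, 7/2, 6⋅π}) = {-5/44, 8/5, 7/2, 6⋅π}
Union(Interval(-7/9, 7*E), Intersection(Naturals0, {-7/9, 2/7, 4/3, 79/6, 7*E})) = Interval(-7/9, 7*E)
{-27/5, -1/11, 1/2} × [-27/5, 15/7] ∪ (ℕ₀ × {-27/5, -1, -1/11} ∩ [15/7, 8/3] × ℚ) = {-27/5, -1/11, 1/2} × [-27/5, 15/7]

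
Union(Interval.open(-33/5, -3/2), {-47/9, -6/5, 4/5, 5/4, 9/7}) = Union({-6/5, 4/5, 5/4, 9/7}, Interval.open(-33/5, -3/2))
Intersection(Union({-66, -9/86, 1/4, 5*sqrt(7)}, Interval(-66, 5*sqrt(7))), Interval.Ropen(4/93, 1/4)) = Interval.Ropen(4/93, 1/4)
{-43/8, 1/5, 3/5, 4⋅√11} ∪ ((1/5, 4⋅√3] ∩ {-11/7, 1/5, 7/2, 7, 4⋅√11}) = {-43/8, 1/5, 3/5, 7/2, 4⋅√11}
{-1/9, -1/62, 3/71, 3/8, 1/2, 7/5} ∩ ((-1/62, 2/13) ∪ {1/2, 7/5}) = {3/71, 1/2, 7/5}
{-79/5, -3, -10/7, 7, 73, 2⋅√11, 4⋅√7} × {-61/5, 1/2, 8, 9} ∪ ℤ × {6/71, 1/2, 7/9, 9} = (ℤ × {6/71, 1/2, 7/9, 9}) ∪ ({-79/5, -3, -10/7, 7, 73, 2⋅√11, 4⋅√7} × {-61/5, 1/2, 8, 9})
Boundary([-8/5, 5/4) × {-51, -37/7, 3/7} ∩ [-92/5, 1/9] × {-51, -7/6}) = [-8/5, 1/9] × {-51}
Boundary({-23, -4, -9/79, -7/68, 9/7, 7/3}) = {-23, -4, -9/79, -7/68, 9/7, 7/3}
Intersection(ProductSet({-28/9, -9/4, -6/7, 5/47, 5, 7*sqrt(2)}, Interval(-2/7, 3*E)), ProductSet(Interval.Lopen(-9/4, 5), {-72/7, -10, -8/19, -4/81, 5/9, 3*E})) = ProductSet({-6/7, 5/47, 5}, {-4/81, 5/9, 3*E})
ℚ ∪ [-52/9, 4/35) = ℚ ∪ [-52/9, 4/35]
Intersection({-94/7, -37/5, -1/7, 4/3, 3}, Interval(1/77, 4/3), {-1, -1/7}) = EmptySet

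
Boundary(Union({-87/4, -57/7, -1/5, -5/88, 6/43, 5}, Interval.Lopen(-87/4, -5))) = {-87/4, -5, -1/5, -5/88, 6/43, 5}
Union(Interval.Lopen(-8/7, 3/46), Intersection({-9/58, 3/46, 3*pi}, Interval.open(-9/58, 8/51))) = Interval.Lopen(-8/7, 3/46)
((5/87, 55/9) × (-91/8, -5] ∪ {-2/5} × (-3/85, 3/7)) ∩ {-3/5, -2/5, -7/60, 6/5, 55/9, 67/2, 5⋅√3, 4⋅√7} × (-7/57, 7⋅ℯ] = {-2/5} × (-3/85, 3/7)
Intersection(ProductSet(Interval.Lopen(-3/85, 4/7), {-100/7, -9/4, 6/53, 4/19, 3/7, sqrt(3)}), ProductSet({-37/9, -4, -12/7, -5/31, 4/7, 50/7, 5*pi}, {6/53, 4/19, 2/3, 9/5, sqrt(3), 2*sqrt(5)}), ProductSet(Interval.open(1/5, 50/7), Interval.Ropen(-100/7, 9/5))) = ProductSet({4/7}, {6/53, 4/19, sqrt(3)})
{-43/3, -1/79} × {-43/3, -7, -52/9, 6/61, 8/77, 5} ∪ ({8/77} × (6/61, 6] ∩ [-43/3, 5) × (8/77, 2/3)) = ({8/77} × (8/77, 2/3)) ∪ ({-43/3, -1/79} × {-43/3, -7, -52/9, 6/61, 8/77, 5})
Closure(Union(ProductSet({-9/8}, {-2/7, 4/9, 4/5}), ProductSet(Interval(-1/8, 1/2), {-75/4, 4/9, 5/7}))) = Union(ProductSet({-9/8}, {-2/7, 4/9, 4/5}), ProductSet(Interval(-1/8, 1/2), {-75/4, 4/9, 5/7}))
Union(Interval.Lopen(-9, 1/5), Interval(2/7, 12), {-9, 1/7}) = Union(Interval(-9, 1/5), Interval(2/7, 12))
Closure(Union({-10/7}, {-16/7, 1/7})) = {-16/7, -10/7, 1/7}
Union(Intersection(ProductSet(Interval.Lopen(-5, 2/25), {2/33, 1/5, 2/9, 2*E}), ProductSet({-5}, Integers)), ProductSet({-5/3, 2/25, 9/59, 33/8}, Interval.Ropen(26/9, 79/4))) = ProductSet({-5/3, 2/25, 9/59, 33/8}, Interval.Ropen(26/9, 79/4))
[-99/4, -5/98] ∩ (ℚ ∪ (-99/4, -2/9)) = [-99/4, -2/9] ∪ (ℚ ∩ [-99/4, -5/98])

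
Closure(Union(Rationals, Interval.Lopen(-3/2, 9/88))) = Union(Interval(-oo, oo), Rationals)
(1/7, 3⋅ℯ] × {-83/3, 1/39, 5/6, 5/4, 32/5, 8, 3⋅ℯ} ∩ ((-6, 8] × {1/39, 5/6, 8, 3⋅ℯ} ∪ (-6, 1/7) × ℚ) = (1/7, 8] × {1/39, 5/6, 8, 3⋅ℯ}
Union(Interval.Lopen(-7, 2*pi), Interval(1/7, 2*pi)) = Interval.Lopen(-7, 2*pi)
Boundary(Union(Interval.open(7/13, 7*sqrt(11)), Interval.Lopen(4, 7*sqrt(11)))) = {7/13, 7*sqrt(11)}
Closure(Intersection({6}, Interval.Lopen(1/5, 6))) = {6}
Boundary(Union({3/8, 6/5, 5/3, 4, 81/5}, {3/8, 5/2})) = {3/8, 6/5, 5/3, 5/2, 4, 81/5}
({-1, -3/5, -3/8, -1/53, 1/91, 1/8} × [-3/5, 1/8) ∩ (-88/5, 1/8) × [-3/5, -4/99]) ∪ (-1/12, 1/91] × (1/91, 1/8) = ((-1/12, 1/91] × (1/91, 1/8)) ∪ ({-1, -3/5, -3/8, -1/53, 1/91} × [-3/5, -4/99])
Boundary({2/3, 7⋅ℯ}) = {2/3, 7⋅ℯ}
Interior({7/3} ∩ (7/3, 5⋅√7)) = ∅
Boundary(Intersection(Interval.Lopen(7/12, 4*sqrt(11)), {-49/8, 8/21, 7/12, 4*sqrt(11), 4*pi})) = {4*sqrt(11), 4*pi}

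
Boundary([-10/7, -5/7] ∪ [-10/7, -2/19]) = {-10/7, -2/19}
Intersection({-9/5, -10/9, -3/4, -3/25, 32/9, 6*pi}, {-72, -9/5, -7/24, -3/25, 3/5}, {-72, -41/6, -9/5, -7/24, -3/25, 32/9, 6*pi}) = {-9/5, -3/25}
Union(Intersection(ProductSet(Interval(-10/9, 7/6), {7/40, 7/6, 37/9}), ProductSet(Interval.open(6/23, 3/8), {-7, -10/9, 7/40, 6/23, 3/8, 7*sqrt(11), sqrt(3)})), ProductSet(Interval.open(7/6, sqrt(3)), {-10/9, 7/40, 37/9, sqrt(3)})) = Union(ProductSet(Interval.open(6/23, 3/8), {7/40}), ProductSet(Interval.open(7/6, sqrt(3)), {-10/9, 7/40, 37/9, sqrt(3)}))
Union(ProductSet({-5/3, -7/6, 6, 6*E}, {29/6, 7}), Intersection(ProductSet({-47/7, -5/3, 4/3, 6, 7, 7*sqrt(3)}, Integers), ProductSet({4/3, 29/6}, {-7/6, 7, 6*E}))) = Union(ProductSet({4/3}, {7}), ProductSet({-5/3, -7/6, 6, 6*E}, {29/6, 7}))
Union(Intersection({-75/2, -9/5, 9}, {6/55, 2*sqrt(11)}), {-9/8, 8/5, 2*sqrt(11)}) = {-9/8, 8/5, 2*sqrt(11)}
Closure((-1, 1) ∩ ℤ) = {0}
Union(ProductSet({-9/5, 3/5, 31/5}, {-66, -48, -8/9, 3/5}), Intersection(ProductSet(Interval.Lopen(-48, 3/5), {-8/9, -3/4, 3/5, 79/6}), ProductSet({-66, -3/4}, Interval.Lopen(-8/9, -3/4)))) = Union(ProductSet({-3/4}, {-3/4}), ProductSet({-9/5, 3/5, 31/5}, {-66, -48, -8/9, 3/5}))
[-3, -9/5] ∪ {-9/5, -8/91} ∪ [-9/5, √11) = [-3, √11)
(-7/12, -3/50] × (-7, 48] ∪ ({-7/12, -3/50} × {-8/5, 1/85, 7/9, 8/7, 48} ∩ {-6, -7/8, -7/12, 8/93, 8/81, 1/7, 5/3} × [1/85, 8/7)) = ({-7/12} × {1/85, 7/9}) ∪ ((-7/12, -3/50] × (-7, 48])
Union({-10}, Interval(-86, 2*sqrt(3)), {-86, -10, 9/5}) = Interval(-86, 2*sqrt(3))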